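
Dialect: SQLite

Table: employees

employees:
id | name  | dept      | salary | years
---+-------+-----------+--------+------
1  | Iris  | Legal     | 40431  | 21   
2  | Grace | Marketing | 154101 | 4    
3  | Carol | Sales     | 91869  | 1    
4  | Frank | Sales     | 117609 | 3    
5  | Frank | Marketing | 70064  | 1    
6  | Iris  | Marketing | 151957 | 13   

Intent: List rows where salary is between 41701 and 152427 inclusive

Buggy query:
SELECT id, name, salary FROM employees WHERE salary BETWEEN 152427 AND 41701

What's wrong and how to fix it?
Bug: BETWEEN expects the lower bound first; with 152427 AND 41701 the range is empty

Fix: Swap the bounds so the smaller value comes first

Corrected query:
SELECT id, name, salary FROM employees WHERE salary BETWEEN 41701 AND 152427

Result:
id | name  | salary
---+-------+-------
3  | Carol | 91869 
4  | Frank | 117609
5  | Frank | 70064 
6  | Iris  | 151957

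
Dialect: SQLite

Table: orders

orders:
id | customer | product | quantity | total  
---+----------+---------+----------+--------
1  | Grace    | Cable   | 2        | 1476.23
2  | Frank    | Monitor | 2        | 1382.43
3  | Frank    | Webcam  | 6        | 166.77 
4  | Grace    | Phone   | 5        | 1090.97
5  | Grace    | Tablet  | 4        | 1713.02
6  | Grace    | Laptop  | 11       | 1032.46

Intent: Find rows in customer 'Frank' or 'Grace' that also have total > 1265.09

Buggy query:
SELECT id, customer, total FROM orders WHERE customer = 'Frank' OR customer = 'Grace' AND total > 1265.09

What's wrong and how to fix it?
Bug: Without parentheses, AND is evaluated before OR, so the total filter only applies to the 'Grace' branch

Fix: Group the OR with parentheses (or use IN), then AND the threshold

Corrected query:
SELECT id, customer, total FROM orders WHERE (customer = 'Frank' OR customer = 'Grace') AND total > 1265.09

Result:
id | customer | total  
---+----------+--------
1  | Grace    | 1476.23
2  | Frank    | 1382.43
5  | Grace    | 1713.02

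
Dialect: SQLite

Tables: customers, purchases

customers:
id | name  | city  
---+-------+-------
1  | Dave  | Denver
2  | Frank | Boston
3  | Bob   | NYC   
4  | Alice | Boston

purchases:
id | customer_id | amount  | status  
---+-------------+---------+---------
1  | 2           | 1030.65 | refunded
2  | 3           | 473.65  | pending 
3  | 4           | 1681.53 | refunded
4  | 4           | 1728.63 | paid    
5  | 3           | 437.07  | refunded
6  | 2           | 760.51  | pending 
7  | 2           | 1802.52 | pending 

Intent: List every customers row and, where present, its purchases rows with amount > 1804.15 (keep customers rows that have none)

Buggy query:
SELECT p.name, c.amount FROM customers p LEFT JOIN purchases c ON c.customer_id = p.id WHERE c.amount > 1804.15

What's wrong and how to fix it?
Bug: A WHERE condition on the right-hand table after LEFT JOIN drops unmatched parents

Fix: Move the right-table condition into the ON clause so unmatched parents are kept

Corrected query:
SELECT p.name, c.amount FROM customers p LEFT JOIN purchases c ON c.customer_id = p.id AND c.amount > 1804.15

Result:
name  | amount
------+-------
Dave  | NULL  
Frank | NULL  
Bob   | NULL  
Alice | NULL  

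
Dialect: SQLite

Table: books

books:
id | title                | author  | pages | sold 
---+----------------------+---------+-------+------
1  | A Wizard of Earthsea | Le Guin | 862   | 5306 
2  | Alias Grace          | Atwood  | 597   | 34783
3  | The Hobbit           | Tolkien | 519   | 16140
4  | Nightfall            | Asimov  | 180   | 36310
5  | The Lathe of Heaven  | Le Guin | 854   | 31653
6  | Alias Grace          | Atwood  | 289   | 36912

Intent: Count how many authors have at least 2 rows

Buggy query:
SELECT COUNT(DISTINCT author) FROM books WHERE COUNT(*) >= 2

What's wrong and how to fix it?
Bug: COUNT(*) cannot appear in WHERE; the per-group count doesn't exist yet

Fix: Use a subquery that GROUPs and filters with HAVING, then count its rows

Corrected query:
SELECT COUNT(*) FROM (SELECT author FROM books GROUP BY author HAVING COUNT(*) >= 2)

Result:
COUNT(*)
--------
2       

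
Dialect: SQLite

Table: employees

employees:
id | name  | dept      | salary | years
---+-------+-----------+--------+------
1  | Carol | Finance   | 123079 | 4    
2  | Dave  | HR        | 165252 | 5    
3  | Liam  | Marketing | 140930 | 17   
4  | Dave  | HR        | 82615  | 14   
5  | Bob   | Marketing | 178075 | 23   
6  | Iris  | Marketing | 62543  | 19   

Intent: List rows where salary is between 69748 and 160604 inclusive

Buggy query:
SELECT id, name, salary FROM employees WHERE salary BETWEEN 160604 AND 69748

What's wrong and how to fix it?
Bug: BETWEEN expects the lower bound first; with 160604 AND 69748 the range is empty

Fix: Swap the bounds so the smaller value comes first

Corrected query:
SELECT id, name, salary FROM employees WHERE salary BETWEEN 69748 AND 160604

Result:
id | name  | salary
---+-------+-------
1  | Carol | 123079
3  | Liam  | 140930
4  | Dave  | 82615 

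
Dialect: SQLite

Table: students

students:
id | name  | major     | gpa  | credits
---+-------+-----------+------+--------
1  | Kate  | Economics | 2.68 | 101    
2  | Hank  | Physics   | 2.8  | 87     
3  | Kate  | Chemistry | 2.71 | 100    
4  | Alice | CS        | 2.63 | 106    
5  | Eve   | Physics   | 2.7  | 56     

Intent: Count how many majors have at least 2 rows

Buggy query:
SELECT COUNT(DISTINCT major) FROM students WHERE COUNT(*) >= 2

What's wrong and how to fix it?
Bug: WHERE filters individual rows, not groups, so a group-level COUNT is invalid there

Fix: Group first with HAVING COUNT(*) >= 2, then COUNT the resulting groups

Corrected query:
SELECT COUNT(*) FROM (SELECT major FROM students GROUP BY major HAVING COUNT(*) >= 2)

Result:
COUNT(*)
--------
1       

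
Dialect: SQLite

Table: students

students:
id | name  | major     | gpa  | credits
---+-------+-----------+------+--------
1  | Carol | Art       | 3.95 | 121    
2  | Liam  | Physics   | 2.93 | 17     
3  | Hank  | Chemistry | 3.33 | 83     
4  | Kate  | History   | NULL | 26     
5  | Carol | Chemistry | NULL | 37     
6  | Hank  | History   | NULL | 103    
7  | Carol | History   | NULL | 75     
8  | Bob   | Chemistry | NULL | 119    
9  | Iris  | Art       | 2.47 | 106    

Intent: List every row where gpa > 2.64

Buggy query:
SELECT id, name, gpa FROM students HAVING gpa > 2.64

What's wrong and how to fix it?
Bug: This is a non-aggregate query (no GROUP BY, no aggregates), so in SQLite the HAVING clause is invalid here; a row-level condition belongs in WHERE

Fix: Replace HAVING with WHERE since the condition applies to individual rows

Corrected query:
SELECT id, name, gpa FROM students WHERE gpa > 2.64

Result:
id | name  | gpa 
---+-------+-----
1  | Carol | 3.95
2  | Liam  | 2.93
3  | Hank  | 3.33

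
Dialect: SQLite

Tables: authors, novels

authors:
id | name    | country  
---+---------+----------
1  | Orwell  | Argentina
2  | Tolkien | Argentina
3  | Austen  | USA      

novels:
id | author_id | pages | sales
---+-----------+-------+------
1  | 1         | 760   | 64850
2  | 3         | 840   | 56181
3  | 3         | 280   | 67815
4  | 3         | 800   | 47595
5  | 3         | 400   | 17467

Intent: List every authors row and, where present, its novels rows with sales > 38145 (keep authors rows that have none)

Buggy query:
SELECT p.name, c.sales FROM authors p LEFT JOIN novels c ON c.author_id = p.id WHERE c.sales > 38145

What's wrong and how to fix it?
Bug: A WHERE condition on the right-hand table after LEFT JOIN drops unmatched parents

Fix: Put 'c.sales > 38145' in the JOIN's ON clause instead of WHERE

Corrected query:
SELECT p.name, c.sales FROM authors p LEFT JOIN novels c ON c.author_id = p.id AND c.sales > 38145

Result:
name    | sales
--------+------
Orwell  | 64850
Tolkien | NULL 
Austen  | 47595
Austen  | 56181
Austen  | 67815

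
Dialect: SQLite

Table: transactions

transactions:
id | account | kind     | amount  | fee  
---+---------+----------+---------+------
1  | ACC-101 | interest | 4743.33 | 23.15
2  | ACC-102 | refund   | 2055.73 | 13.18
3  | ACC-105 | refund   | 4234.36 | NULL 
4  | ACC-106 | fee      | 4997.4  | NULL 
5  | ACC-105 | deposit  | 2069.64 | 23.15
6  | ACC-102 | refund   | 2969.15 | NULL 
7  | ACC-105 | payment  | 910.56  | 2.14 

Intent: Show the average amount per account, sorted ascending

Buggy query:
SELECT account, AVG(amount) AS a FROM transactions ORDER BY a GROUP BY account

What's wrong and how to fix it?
Bug: GROUP BY must precede ORDER BY

Fix: Move ORDER BY to the end, after GROUP BY

Corrected query:
SELECT account, AVG(amount) AS a FROM transactions GROUP BY account ORDER BY a

Result:
account | a          
--------+------------
ACC-105 | 2404.853333
ACC-102 | 2512.44    
ACC-101 | 4743.33    
ACC-106 | 4997.4     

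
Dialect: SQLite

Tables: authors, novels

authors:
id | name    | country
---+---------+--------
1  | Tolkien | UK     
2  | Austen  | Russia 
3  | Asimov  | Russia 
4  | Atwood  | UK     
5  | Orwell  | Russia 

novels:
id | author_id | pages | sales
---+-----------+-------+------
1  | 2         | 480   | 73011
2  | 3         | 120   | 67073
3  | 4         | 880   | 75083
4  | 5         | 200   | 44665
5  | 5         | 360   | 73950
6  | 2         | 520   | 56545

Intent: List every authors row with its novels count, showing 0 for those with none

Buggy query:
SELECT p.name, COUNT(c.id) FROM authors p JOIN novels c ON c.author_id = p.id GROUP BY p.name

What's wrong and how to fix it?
Bug: INNER JOIN drops authors rows that have no matching novels rows

Fix: Switch to LEFT JOIN to retain unmatched parent rows

Corrected query:
SELECT p.name, COUNT(c.id) FROM authors p LEFT JOIN novels c ON c.author_id = p.id GROUP BY p.name

Result:
name    | COUNT(c.id)
--------+------------
Asimov  | 1          
Atwood  | 1          
Austen  | 2          
Orwell  | 2          
Tolkien | 0          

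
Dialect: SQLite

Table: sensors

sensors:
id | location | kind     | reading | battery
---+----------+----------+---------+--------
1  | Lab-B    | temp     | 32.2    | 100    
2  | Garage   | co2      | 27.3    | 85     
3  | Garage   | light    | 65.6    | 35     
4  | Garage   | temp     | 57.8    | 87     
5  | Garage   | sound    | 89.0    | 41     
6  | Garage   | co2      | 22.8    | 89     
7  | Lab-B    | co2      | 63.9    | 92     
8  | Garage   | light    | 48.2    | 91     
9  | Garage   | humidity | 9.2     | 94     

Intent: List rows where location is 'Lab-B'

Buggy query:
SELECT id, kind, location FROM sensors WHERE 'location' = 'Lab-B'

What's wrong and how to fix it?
Bug: Single quotes denote string literals in SQL; the column name is being compared as a constant string

Fix: Remove the quotes around the column name (or use double quotes for an identifier)

Corrected query:
SELECT id, kind, location FROM sensors WHERE location = 'Lab-B'

Result:
id | kind | location
---+------+---------
1  | temp | Lab-B   
7  | co2  | Lab-B   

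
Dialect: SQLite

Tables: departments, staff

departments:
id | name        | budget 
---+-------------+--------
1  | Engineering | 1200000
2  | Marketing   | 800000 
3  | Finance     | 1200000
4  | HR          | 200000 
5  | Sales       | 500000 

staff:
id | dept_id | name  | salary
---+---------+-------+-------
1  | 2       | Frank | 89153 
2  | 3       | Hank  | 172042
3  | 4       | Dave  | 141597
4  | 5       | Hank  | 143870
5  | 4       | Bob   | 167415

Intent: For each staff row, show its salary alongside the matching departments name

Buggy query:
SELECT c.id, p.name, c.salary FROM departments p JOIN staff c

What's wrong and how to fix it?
Bug: Missing join condition: each staff row is matched to all departments rows instead of just its own

Fix: Add ON c.dept_id = p.id to the JOIN

Corrected query:
SELECT c.id, p.name, c.salary FROM departments p JOIN staff c ON c.dept_id = p.id

Result:
id | name      | salary
---+-----------+-------
1  | Marketing | 89153 
2  | Finance   | 172042
3  | HR        | 141597
4  | Sales     | 143870
5  | HR        | 167415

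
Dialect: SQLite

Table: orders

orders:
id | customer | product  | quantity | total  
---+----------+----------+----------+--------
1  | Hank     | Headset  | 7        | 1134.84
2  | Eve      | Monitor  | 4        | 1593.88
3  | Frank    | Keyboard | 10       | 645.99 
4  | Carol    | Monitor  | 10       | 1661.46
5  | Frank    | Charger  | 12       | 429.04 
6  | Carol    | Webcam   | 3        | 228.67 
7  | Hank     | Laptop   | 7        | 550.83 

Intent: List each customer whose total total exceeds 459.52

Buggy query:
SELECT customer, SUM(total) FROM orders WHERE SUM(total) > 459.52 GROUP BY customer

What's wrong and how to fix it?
Bug: Aggregate functions cannot appear in a WHERE clause

Fix: Use HAVING (which filters groups after aggregation) instead of WHERE

Corrected query:
SELECT customer, SUM(total) FROM orders GROUP BY customer HAVING SUM(total) > 459.52

Result:
customer | SUM(total)
---------+-----------
Carol    | 1890.13   
Eve      | 1593.88   
Frank    | 1075.03   
Hank     | 1685.67   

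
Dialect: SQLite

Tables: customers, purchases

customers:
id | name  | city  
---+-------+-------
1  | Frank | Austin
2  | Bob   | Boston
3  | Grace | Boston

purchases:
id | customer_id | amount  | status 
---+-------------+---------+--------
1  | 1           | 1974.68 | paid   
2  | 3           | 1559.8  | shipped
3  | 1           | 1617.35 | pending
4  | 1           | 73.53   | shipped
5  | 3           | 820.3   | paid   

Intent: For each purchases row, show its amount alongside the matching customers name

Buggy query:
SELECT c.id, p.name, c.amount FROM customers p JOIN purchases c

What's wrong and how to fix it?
Bug: Missing join condition: each purchases row is matched to all customers rows instead of just its own

Fix: Add ON c.customer_id = p.id to the JOIN

Corrected query:
SELECT c.id, p.name, c.amount FROM customers p JOIN purchases c ON c.customer_id = p.id

Result:
id | name  | amount 
---+-------+--------
1  | Frank | 1974.68
2  | Grace | 1559.8 
3  | Frank | 1617.35
4  | Frank | 73.53  
5  | Grace | 820.3  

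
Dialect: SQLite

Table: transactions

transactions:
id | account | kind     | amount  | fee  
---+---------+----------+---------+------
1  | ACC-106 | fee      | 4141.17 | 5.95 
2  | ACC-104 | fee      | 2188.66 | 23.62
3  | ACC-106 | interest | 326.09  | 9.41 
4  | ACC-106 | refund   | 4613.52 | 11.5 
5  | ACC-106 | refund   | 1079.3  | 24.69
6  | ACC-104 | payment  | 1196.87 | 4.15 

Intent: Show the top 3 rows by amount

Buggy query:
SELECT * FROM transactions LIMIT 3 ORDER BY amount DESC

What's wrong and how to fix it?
Bug: LIMIT must come after ORDER BY

Fix: Sort with ORDER BY, then apply LIMIT

Corrected query:
SELECT * FROM transactions ORDER BY amount DESC LIMIT 3

Result:
id | account | kind   | amount  | fee  
---+---------+--------+---------+------
4  | ACC-106 | refund | 4613.52 | 11.5 
1  | ACC-106 | fee    | 4141.17 | 5.95 
2  | ACC-104 | fee    | 2188.66 | 23.62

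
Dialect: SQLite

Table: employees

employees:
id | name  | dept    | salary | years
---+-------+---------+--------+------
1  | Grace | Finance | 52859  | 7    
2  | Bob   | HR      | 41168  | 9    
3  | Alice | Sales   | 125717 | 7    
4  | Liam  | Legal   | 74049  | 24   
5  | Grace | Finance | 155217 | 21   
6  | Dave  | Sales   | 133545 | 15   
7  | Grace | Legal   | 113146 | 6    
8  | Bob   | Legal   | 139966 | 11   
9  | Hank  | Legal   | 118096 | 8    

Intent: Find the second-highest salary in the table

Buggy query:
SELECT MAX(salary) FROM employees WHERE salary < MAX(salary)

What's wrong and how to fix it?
Bug: MAX(salary) on the right of the comparison is an aggregate-in-WHERE error

Fix: Put the inner MAX in a scalar subquery

Corrected query:
SELECT MAX(salary) FROM employees WHERE salary < (SELECT MAX(salary) FROM employees)

Result:
MAX(salary)
-----------
139966     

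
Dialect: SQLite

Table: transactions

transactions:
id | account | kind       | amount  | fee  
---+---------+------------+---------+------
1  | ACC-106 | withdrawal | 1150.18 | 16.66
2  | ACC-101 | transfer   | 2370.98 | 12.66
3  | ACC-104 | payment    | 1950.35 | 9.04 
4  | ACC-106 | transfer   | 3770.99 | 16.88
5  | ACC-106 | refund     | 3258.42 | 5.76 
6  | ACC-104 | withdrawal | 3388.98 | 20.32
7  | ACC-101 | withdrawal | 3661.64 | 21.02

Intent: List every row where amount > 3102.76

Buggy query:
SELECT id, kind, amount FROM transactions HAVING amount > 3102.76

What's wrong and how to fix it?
Bug: HAVING filters the output of aggregation, but this query has no GROUP BY and no aggregate functions, so SQLite rejects it (HAVING clause on a non-aggregate query); the condition here is per row

Fix: Use WHERE for row-level filtering

Corrected query:
SELECT id, kind, amount FROM transactions WHERE amount > 3102.76

Result:
id | kind       | amount 
---+------------+--------
4  | transfer   | 3770.99
5  | refund     | 3258.42
6  | withdrawal | 3388.98
7  | withdrawal | 3661.64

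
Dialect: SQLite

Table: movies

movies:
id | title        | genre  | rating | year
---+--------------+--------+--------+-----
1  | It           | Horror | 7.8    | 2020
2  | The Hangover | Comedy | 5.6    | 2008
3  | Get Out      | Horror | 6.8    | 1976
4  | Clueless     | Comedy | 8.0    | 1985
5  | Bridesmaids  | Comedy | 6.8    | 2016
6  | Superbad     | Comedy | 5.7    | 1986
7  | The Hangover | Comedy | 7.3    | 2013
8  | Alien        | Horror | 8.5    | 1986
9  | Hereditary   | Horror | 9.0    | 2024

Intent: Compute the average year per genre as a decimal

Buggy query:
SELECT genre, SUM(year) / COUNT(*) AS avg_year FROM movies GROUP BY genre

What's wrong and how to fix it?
Bug: SUM(year) and COUNT(*) are both integers; the division truncates the fractional part

Fix: Multiply by 1.0 (or CAST to REAL) to force floating-point division

Corrected query:
SELECT genre, SUM(year) * 1.0 / COUNT(*) AS avg_year FROM movies GROUP BY genre

Result:
genre  | avg_year
-------+---------
Comedy | 2001.6  
Horror | 2001.5  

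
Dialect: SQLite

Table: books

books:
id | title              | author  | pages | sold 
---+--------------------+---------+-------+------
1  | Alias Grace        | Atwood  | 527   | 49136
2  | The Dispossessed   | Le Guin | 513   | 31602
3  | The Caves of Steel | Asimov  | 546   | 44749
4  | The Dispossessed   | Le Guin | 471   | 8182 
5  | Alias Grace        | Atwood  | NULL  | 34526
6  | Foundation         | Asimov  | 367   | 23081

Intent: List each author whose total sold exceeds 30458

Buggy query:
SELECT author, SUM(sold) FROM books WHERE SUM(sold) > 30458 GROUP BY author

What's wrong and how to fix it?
Bug: WHERE runs before GROUP BY, so aggregates aren't available there

Fix: Move the aggregate condition to a HAVING clause

Corrected query:
SELECT author, SUM(sold) FROM books GROUP BY author HAVING SUM(sold) > 30458

Result:
author  | SUM(sold)
--------+----------
Asimov  | 67830    
Atwood  | 83662    
Le Guin | 39784    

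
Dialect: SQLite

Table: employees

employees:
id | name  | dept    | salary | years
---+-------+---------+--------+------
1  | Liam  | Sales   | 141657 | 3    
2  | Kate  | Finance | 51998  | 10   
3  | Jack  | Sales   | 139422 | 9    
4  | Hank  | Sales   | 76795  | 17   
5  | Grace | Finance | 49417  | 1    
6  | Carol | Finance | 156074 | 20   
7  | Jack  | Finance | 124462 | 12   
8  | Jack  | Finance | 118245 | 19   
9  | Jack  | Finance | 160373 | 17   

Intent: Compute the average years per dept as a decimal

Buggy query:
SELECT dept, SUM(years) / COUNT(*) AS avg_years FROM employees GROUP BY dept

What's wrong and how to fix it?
Bug: Both operands are integers, so '/' performs integer division and truncates

Fix: Cast one side to REAL so the division keeps the fractional part

Corrected query:
SELECT dept, SUM(years) * 1.0 / COUNT(*) AS avg_years FROM employees GROUP BY dept

Result:
dept    | avg_years
--------+----------
Finance | 13.166667
Sales   | 9.666667 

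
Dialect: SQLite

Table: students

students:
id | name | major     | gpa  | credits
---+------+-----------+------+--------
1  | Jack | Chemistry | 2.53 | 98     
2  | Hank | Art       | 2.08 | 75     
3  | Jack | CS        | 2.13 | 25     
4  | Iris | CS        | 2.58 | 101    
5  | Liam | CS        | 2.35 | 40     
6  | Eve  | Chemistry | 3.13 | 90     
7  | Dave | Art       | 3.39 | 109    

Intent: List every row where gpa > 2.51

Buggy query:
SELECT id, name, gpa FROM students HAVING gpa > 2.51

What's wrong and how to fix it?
Bug: This is a non-aggregate query (no GROUP BY, no aggregates), so in SQLite the HAVING clause is invalid here; a row-level condition belongs in WHERE

Fix: Replace HAVING with WHERE since the condition applies to individual rows

Corrected query:
SELECT id, name, gpa FROM students WHERE gpa > 2.51

Result:
id | name | gpa 
---+------+-----
1  | Jack | 2.53
4  | Iris | 2.58
6  | Eve  | 3.13
7  | Dave | 3.39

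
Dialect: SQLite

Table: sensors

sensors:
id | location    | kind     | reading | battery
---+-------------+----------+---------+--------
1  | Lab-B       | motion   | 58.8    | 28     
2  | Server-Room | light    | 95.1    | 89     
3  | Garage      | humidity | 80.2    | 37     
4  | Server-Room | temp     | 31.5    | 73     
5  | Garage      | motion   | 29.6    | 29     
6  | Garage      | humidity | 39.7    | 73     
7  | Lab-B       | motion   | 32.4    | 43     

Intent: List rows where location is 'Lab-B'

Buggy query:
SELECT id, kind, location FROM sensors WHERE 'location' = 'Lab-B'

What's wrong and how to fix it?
Bug: Single quotes denote string literals in SQL; the column name is being compared as a constant string

Fix: Remove the quotes around the column name (or use double quotes for an identifier)

Corrected query:
SELECT id, kind, location FROM sensors WHERE location = 'Lab-B'

Result:
id | kind   | location
---+--------+---------
1  | motion | Lab-B   
7  | motion | Lab-B   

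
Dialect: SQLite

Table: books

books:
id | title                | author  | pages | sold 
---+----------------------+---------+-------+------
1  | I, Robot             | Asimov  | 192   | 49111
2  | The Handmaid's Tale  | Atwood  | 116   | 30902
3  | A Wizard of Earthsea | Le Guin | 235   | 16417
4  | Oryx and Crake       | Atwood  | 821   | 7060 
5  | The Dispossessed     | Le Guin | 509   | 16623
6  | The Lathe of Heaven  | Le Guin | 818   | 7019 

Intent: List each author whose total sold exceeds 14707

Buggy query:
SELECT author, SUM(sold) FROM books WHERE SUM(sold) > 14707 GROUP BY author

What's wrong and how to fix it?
Bug: WHERE runs before GROUP BY, so aggregates aren't available there

Fix: Use HAVING (which filters groups after aggregation) instead of WHERE

Corrected query:
SELECT author, SUM(sold) FROM books GROUP BY author HAVING SUM(sold) > 14707

Result:
author  | SUM(sold)
--------+----------
Asimov  | 49111    
Atwood  | 37962    
Le Guin | 40059    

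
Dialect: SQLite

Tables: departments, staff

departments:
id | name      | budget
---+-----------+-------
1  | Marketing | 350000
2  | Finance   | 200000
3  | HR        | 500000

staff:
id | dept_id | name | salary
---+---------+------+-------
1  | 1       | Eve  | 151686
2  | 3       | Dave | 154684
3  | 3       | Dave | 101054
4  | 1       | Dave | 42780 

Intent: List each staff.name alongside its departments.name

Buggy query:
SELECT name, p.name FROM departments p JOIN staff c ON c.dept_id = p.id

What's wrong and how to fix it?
Bug: 'name' exists in both joined tables, so the database can't tell which one is meant

Fix: Prefix ambiguous columns with the table alias

Corrected query:
SELECT c.name, p.name FROM departments p JOIN staff c ON c.dept_id = p.id

Result:
name | name     
-----+----------
Eve  | Marketing
Dave | HR       
Dave | HR       
Dave | Marketing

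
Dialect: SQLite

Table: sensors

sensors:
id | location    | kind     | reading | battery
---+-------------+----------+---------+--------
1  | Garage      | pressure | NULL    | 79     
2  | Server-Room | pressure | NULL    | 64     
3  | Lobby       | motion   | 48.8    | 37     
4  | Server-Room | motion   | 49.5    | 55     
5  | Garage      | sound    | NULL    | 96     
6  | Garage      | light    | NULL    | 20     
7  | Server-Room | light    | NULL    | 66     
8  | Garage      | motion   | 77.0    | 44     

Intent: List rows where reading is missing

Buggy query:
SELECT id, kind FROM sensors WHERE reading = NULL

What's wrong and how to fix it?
Bug: Comparing to NULL with '=' never matches; NULL = NULL is unknown, not true

Fix: Use IS NULL to test for NULL

Corrected query:
SELECT id, kind FROM sensors WHERE reading IS NULL

Result:
id | kind    
---+---------
1  | pressure
2  | pressure
5  | sound   
6  | light   
7  | light   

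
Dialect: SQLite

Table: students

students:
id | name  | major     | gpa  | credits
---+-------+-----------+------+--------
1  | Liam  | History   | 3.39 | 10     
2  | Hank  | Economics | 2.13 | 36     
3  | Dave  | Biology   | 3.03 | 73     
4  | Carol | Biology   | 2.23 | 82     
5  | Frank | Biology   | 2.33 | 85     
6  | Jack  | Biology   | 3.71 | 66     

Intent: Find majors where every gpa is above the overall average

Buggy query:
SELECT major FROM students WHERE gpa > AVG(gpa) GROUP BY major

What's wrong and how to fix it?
Bug: WHERE evaluates per row before aggregation, so AVG() is unavailable

Fix: Compute the overall average in a scalar subquery and compare each group's MIN against it in HAVING

Corrected query:
SELECT major FROM students GROUP BY major HAVING MIN(gpa) > (SELECT AVG(gpa) FROM students)

Result:
major  
-------
History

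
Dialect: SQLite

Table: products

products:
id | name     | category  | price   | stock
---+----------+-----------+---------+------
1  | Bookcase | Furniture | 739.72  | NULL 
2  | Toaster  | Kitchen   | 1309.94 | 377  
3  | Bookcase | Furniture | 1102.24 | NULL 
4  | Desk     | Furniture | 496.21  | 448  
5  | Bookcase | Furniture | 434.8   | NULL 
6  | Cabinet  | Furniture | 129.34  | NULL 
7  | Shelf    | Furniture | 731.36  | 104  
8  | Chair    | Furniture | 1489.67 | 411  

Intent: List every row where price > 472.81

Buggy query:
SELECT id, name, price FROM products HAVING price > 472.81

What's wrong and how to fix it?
Bug: This is a non-aggregate query (no GROUP BY, no aggregates), so in SQLite the HAVING clause is invalid here; a row-level condition belongs in WHERE

Fix: Use WHERE for row-level filtering

Corrected query:
SELECT id, name, price FROM products WHERE price > 472.81

Result:
id | name     | price  
---+----------+--------
1  | Bookcase | 739.72 
2  | Toaster  | 1309.94
3  | Bookcase | 1102.24
4  | Desk     | 496.21 
7  | Shelf    | 731.36 
8  | Chair    | 1489.67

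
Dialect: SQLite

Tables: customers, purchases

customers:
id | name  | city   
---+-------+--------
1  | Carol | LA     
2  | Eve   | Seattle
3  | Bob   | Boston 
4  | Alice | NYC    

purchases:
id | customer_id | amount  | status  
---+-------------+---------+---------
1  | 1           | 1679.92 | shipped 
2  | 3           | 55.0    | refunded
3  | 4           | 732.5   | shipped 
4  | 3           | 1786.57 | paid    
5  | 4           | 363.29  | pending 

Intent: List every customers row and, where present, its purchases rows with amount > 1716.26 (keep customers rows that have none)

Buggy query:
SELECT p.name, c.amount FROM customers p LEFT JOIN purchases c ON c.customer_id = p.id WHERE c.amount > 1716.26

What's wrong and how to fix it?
Bug: Filtering c.amount in WHERE discards the NULL rows produced by LEFT JOIN, turning it into an inner join

Fix: Put 'c.amount > 1716.26' in the JOIN's ON clause instead of WHERE

Corrected query:
SELECT p.name, c.amount FROM customers p LEFT JOIN purchases c ON c.customer_id = p.id AND c.amount > 1716.26

Result:
name  | amount 
------+--------
Carol | NULL   
Eve   | NULL   
Bob   | 1786.57
Alice | NULL   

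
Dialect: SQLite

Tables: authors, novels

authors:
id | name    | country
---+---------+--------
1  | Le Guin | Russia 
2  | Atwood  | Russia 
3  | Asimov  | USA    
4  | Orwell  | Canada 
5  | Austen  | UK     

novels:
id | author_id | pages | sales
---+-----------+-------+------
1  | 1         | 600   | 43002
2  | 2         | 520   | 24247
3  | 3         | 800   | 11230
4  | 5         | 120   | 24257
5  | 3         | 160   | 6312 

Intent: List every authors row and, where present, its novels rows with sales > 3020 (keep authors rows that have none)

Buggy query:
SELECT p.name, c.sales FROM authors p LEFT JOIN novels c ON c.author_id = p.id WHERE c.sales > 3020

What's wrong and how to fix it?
Bug: A WHERE condition on the right-hand table after LEFT JOIN drops unmatched parents

Fix: Move the right-table condition into the ON clause so unmatched parents are kept

Corrected query:
SELECT p.name, c.sales FROM authors p LEFT JOIN novels c ON c.author_id = p.id AND c.sales > 3020

Result:
name    | sales
--------+------
Le Guin | 43002
Atwood  | 24247
Asimov  | 6312 
Asimov  | 11230
Orwell  | NULL 
Austen  | 24257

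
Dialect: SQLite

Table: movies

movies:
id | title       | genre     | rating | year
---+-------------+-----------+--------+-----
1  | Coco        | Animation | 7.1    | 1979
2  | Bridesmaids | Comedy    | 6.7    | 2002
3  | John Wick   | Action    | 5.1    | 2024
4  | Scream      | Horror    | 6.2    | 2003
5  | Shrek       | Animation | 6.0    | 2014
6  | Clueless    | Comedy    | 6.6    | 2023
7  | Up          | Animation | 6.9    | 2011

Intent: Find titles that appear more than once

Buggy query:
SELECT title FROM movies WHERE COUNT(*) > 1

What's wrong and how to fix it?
Bug: COUNT(*) is an aggregate and cannot be used in WHERE

Fix: Group first, then use HAVING for the count condition

Corrected query:
SELECT title FROM movies GROUP BY title HAVING COUNT(*) > 1

Result:
(no rows)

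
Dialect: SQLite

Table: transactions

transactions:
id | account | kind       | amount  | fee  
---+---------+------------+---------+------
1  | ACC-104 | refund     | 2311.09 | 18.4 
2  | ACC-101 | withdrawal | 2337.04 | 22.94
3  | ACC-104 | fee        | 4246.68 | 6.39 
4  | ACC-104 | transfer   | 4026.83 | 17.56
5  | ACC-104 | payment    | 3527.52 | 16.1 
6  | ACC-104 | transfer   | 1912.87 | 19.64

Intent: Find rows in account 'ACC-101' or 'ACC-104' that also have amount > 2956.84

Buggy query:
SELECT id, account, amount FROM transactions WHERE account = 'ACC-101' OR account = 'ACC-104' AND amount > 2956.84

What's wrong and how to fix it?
Bug: AND binds tighter than OR, so this parses as account = 'ACC-101' OR (account = 'ACC-104' AND amount > 2956.84)

Fix: Group the OR with parentheses (or use IN), then AND the threshold

Corrected query:
SELECT id, account, amount FROM transactions WHERE (account = 'ACC-101' OR account = 'ACC-104') AND amount > 2956.84

Result:
id | account | amount 
---+---------+--------
3  | ACC-104 | 4246.68
4  | ACC-104 | 4026.83
5  | ACC-104 | 3527.52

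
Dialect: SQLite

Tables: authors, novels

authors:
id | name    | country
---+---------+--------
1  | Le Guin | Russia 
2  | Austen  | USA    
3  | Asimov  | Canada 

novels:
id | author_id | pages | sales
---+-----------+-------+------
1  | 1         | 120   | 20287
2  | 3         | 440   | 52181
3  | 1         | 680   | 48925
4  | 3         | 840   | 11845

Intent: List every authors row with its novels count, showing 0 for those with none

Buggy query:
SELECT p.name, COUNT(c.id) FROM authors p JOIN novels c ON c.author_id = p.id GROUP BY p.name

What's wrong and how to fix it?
Bug: An inner join excludes parents with zero children

Fix: Use LEFT JOIN so parents without children still appear (COUNT(c.id) gives 0)

Corrected query:
SELECT p.name, COUNT(c.id) FROM authors p LEFT JOIN novels c ON c.author_id = p.id GROUP BY p.name

Result:
name    | COUNT(c.id)
--------+------------
Asimov  | 2          
Austen  | 0          
Le Guin | 2          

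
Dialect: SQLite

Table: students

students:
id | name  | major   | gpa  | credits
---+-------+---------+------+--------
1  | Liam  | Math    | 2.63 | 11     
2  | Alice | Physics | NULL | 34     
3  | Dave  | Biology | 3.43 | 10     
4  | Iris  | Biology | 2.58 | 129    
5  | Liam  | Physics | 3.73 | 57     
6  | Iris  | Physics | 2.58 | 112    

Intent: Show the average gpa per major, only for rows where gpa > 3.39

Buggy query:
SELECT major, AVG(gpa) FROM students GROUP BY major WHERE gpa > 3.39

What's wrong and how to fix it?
Bug: WHERE cannot follow GROUP BY

Fix: Move the WHERE clause before GROUP BY

Corrected query:
SELECT major, AVG(gpa) FROM students WHERE gpa > 3.39 GROUP BY major

Result:
major   | AVG(gpa)
--------+---------
Biology | 3.43    
Physics | 3.73    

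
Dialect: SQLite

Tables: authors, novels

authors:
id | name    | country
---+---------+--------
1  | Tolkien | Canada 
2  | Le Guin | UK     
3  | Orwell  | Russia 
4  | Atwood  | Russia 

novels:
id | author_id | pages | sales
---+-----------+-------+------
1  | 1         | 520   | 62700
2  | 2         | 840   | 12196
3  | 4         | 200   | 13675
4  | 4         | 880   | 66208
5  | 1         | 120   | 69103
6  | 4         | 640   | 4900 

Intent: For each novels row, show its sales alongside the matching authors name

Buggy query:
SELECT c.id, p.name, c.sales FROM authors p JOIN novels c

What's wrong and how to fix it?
Bug: JOIN with no ON clause produces a cartesian product; every novels row pairs with every authors row

Fix: Specify the join condition linking the foreign key to the parent id

Corrected query:
SELECT c.id, p.name, c.sales FROM authors p JOIN novels c ON c.author_id = p.id

Result:
id | name    | sales
---+---------+------
1  | Tolkien | 62700
2  | Le Guin | 12196
3  | Atwood  | 13675
4  | Atwood  | 66208
5  | Tolkien | 69103
6  | Atwood  | 4900 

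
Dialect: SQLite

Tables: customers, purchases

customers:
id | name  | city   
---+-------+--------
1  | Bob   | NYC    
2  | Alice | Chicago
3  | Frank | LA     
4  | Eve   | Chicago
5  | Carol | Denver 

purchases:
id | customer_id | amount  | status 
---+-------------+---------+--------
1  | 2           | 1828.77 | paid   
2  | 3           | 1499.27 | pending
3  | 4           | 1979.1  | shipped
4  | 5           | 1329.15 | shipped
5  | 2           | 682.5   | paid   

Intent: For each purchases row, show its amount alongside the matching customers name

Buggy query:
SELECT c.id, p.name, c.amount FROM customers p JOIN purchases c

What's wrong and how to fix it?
Bug: JOIN with no ON clause produces a cartesian product; every purchases row pairs with every customers row

Fix: Add ON c.customer_id = p.id to the JOIN

Corrected query:
SELECT c.id, p.name, c.amount FROM customers p JOIN purchases c ON c.customer_id = p.id

Result:
id | name  | amount 
---+-------+--------
1  | Alice | 1828.77
2  | Frank | 1499.27
3  | Eve   | 1979.1 
4  | Carol | 1329.15
5  | Alice | 682.5  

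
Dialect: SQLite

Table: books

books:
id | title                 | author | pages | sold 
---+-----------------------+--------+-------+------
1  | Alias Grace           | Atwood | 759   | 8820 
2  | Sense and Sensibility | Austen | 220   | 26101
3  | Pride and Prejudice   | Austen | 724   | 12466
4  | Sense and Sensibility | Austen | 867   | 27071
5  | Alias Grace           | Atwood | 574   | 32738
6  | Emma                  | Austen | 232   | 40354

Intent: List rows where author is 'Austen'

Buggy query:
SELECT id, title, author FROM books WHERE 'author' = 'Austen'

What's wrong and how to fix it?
Bug: Single quotes denote string literals in SQL; the column name is being compared as a constant string

Fix: Reference the column as author without single quotes

Corrected query:
SELECT id, title, author FROM books WHERE author = 'Austen'

Result:
id | title                 | author
---+-----------------------+-------
2  | Sense and Sensibility | Austen
3  | Pride and Prejudice   | Austen
4  | Sense and Sensibility | Austen
6  | Emma                  | Austen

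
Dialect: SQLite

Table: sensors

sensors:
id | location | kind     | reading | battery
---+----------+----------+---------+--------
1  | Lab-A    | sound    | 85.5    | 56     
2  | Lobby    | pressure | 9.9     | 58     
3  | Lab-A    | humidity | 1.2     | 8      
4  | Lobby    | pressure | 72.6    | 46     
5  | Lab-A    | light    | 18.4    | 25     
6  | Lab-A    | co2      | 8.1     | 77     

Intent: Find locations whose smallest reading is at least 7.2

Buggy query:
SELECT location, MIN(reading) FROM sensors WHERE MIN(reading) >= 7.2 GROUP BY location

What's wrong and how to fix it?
Bug: Aggregates like MIN are computed per group after WHERE runs

Fix: Use HAVING for the per-group MIN condition

Corrected query:
SELECT location, MIN(reading) FROM sensors GROUP BY location HAVING MIN(reading) >= 7.2

Result:
location | MIN(reading)
---------+-------------
Lobby    | 9.9         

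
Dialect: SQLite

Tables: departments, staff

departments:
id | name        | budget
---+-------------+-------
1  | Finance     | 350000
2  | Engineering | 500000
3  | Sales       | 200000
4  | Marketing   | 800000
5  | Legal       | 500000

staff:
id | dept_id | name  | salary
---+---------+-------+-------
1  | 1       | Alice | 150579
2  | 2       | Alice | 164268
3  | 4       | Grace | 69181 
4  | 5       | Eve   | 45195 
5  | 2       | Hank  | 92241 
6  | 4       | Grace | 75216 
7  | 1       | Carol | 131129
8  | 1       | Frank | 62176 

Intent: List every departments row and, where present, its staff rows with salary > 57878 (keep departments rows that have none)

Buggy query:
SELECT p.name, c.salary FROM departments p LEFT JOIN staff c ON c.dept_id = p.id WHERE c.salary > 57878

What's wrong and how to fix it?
Bug: Filtering c.salary in WHERE discards the NULL rows produced by LEFT JOIN, turning it into an inner join

Fix: Move the right-table condition into the ON clause so unmatched parents are kept

Corrected query:
SELECT p.name, c.salary FROM departments p LEFT JOIN staff c ON c.dept_id = p.id AND c.salary > 57878

Result:
name        | salary
------------+-------
Finance     | 62176 
Finance     | 131129
Finance     | 150579
Engineering | 92241 
Engineering | 164268
Sales       | NULL  
Marketing   | 69181 
Marketing   | 75216 
Legal       | NULL  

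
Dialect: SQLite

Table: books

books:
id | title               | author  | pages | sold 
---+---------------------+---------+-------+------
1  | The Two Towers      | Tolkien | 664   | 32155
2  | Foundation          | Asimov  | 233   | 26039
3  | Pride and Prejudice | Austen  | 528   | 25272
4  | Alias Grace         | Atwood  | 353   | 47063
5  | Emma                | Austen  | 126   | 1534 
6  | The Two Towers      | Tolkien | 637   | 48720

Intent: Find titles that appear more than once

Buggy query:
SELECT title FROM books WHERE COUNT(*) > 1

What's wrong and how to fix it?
Bug: COUNT(*) is an aggregate and cannot be used in WHERE

Fix: Group first, then use HAVING for the count condition

Corrected query:
SELECT title FROM books GROUP BY title HAVING COUNT(*) > 1

Result:
title         
--------------
The Two Towers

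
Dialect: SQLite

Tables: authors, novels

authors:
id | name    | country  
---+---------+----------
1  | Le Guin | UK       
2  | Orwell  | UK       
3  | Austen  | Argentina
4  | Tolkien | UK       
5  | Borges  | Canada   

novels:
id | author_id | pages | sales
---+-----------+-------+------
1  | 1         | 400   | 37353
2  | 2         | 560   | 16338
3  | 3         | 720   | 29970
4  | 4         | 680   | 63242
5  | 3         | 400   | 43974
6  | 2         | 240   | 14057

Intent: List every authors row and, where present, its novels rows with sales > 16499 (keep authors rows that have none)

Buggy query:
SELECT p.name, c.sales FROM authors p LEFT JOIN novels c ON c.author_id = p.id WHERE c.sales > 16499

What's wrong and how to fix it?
Bug: A WHERE condition on the right-hand table after LEFT JOIN drops unmatched parents

Fix: Put 'c.sales > 16499' in the JOIN's ON clause instead of WHERE

Corrected query:
SELECT p.name, c.sales FROM authors p LEFT JOIN novels c ON c.author_id = p.id AND c.sales > 16499

Result:
name    | sales
--------+------
Le Guin | 37353
Orwell  | NULL 
Austen  | 29970
Austen  | 43974
Tolkien | 63242
Borges  | NULL 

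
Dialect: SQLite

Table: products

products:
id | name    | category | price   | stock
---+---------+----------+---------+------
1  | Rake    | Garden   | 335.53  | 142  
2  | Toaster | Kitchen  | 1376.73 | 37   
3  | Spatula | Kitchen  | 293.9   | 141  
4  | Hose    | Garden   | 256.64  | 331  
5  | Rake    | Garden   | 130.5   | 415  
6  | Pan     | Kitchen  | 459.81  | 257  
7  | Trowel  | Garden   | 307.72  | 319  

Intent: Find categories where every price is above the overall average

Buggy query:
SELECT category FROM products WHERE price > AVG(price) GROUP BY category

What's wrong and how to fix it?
Bug: AVG() is an aggregate; it can't sit directly in WHERE

Fix: Use a subquery for AVG and a HAVING MIN(...) filter so the condition holds for every row in the group

Corrected query:
SELECT category FROM products GROUP BY category HAVING MIN(price) > (SELECT AVG(price) FROM products)

Result:
(no rows)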